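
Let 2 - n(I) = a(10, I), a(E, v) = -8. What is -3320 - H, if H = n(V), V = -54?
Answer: -3330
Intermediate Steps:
n(I) = 10 (n(I) = 2 - 1*(-8) = 2 + 8 = 10)
H = 10
-3320 - H = -3320 - 1*10 = -3320 - 10 = -3330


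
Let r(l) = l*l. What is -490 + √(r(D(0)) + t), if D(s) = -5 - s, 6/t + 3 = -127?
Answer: -490 + √105430/65 ≈ -485.00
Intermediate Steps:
t = -3/65 (t = 6/(-3 - 127) = 6/(-130) = 6*(-1/130) = -3/65 ≈ -0.046154)
r(l) = l²
-490 + √(r(D(0)) + t) = -490 + √((-5 - 1*0)² - 3/65) = -490 + √((-5 + 0)² - 3/65) = -490 + √((-5)² - 3/65) = -490 + √(25 - 3/65) = -490 + √(1622/65) = -490 + √105430/65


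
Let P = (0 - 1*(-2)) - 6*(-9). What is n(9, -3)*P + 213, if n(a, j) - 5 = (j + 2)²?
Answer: 549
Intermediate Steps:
n(a, j) = 5 + (2 + j)² (n(a, j) = 5 + (j + 2)² = 5 + (2 + j)²)
P = 56 (P = (0 + 2) + 54 = 2 + 54 = 56)
n(9, -3)*P + 213 = (5 + (2 - 3)²)*56 + 213 = (5 + (-1)²)*56 + 213 = (5 + 1)*56 + 213 = 6*56 + 213 = 336 + 213 = 549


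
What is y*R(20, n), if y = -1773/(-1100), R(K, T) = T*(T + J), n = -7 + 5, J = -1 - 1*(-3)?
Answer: 0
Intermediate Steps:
J = 2 (J = -1 + 3 = 2)
n = -2
R(K, T) = T*(2 + T) (R(K, T) = T*(T + 2) = T*(2 + T))
y = 1773/1100 (y = -1773*(-1/1100) = 1773/1100 ≈ 1.6118)
y*R(20, n) = 1773*(-2*(2 - 2))/1100 = 1773*(-2*0)/1100 = (1773/1100)*0 = 0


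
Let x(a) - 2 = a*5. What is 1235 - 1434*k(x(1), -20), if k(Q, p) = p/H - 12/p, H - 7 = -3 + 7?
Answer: 164003/55 ≈ 2981.9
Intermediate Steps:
x(a) = 2 + 5*a (x(a) = 2 + a*5 = 2 + 5*a)
H = 11 (H = 7 + (-3 + 7) = 7 + 4 = 11)
k(Q, p) = -12/p + p/11 (k(Q, p) = p/11 - 12/p = -12/p + p/11)
1235 - 1434*k(x(1), -20) = 1235 - 1434*(-12/(-20) + (1/11)*(-20)) = 1235 - 1434*(-12*(-1/20) - 20/11) = 1235 - 1434*(3/5 - 20/11) = 1235 - 1434*(-67/55) = 1235 + 96078/55 = 164003/55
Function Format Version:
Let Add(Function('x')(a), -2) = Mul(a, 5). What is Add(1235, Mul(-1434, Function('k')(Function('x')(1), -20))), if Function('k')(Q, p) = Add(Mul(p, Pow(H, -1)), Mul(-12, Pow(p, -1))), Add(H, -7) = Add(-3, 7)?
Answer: Rational(164003, 55) ≈ 2981.9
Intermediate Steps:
Function('x')(a) = Add(2, Mul(5, a)) (Function('x')(a) = Add(2, Mul(a, 5)) = Add(2, Mul(5, a)))
H = 11 (H = Add(7, Add(-3, 7)) = Add(7, 4) = 11)
Function('k')(Q, p) = Add(Mul(-12, Pow(p, -1)), Mul(Rational(1, 11), p)) (Function('k')(Q, p) = Add(Mul(p, Pow(11, -1)), Mul(-12, Pow(p, -1))) = Add(Mul(p, Rational(1, 11)), Mul(-12, Pow(p, -1))) = Add(Mul(Rational(1, 11), p), Mul(-12, Pow(p, -1))) = Add(Mul(-12, Pow(p, -1)), Mul(Rational(1, 11), p)))
Add(1235, Mul(-1434, Function('k')(Function('x')(1), -20))) = Add(1235, Mul(-1434, Add(Mul(-12, Pow(-20, -1)), Mul(Rational(1, 11), -20)))) = Add(1235, Mul(-1434, Add(Mul(-12, Rational(-1, 20)), Rational(-20, 11)))) = Add(1235, Mul(-1434, Add(Rational(3, 5), Rational(-20, 11)))) = Add(1235, Mul(-1434, Rational(-67, 55))) = Add(1235, Rational(96078, 55)) = Rational(164003, 55)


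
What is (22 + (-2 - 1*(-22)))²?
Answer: 1764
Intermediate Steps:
(22 + (-2 - 1*(-22)))² = (22 + (-2 + 22))² = (22 + 20)² = 42² = 1764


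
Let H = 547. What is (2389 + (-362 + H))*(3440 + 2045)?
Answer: 14118390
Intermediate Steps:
(2389 + (-362 + H))*(3440 + 2045) = (2389 + (-362 + 547))*(3440 + 2045) = (2389 + 185)*5485 = 2574*5485 = 14118390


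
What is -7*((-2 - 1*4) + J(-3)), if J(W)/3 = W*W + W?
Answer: -84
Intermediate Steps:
J(W) = 3*W + 3*W² (J(W) = 3*(W*W + W) = 3*(W² + W) = 3*(W + W²) = 3*W + 3*W²)
-7*((-2 - 1*4) + J(-3)) = -7*((-2 - 1*4) + 3*(-3)*(1 - 3)) = -7*((-2 - 4) + 3*(-3)*(-2)) = -7*(-6 + 18) = -7*12 = -84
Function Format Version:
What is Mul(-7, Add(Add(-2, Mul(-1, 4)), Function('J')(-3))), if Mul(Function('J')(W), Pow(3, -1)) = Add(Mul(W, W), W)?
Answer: -84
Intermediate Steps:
Function('J')(W) = Add(Mul(3, W), Mul(3, Pow(W, 2))) (Function('J')(W) = Mul(3, Add(Mul(W, W), W)) = Mul(3, Add(Pow(W, 2), W)) = Mul(3, Add(W, Pow(W, 2))) = Add(Mul(3, W), Mul(3, Pow(W, 2))))
Mul(-7, Add(Add(-2, Mul(-1, 4)), Function('J')(-3))) = Mul(-7, Add(Add(-2, Mul(-1, 4)), Mul(3, -3, Add(1, -3)))) = Mul(-7, Add(Add(-2, -4), Mul(3, -3, -2))) = Mul(-7, Add(-6, 18)) = Mul(-7, 12) = -84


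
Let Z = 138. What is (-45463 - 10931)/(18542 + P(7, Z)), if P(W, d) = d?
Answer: -28197/9340 ≈ -3.0190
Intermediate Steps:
(-45463 - 10931)/(18542 + P(7, Z)) = (-45463 - 10931)/(18542 + 138) = -56394/18680 = -56394*1/18680 = -28197/9340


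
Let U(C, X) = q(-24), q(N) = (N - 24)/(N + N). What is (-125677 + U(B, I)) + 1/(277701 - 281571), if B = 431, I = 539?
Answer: -486366121/3870 ≈ -1.2568e+5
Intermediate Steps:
q(N) = (-24 + N)/(2*N) (q(N) = (-24 + N)/((2*N)) = (-24 + N)*(1/(2*N)) = (-24 + N)/(2*N))
U(C, X) = 1 (U(C, X) = (½)*(-24 - 24)/(-24) = (½)*(-1/24)*(-48) = 1)
(-125677 + U(B, I)) + 1/(277701 - 281571) = (-125677 + 1) + 1/(277701 - 281571) = -125676 + 1/(-3870) = -125676 - 1/3870 = -486366121/3870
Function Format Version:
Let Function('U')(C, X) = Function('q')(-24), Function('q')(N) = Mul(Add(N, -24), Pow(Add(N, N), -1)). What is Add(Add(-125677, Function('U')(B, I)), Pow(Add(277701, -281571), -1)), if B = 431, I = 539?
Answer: Rational(-486366121, 3870) ≈ -1.2568e+5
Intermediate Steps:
Function('q')(N) = Mul(Rational(1, 2), Pow(N, -1), Add(-24, N)) (Function('q')(N) = Mul(Add(-24, N), Pow(Mul(2, N), -1)) = Mul(Add(-24, N), Mul(Rational(1, 2), Pow(N, -1))) = Mul(Rational(1, 2), Pow(N, -1), Add(-24, N)))
Function('U')(C, X) = 1 (Function('U')(C, X) = Mul(Rational(1, 2), Pow(-24, -1), Add(-24, -24)) = Mul(Rational(1, 2), Rational(-1, 24), -48) = 1)
Add(Add(-125677, Function('U')(B, I)), Pow(Add(277701, -281571), -1)) = Add(Add(-125677, 1), Pow(Add(277701, -281571), -1)) = Add(-125676, Pow(-3870, -1)) = Add(-125676, Rational(-1, 3870)) = Rational(-486366121, 3870)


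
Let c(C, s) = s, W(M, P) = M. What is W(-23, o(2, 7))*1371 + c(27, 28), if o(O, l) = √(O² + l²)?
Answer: -31505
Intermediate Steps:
W(-23, o(2, 7))*1371 + c(27, 28) = -23*1371 + 28 = -31533 + 28 = -31505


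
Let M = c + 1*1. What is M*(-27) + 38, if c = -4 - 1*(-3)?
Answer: 38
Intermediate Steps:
c = -1 (c = -4 + 3 = -1)
M = 0 (M = -1 + 1*1 = -1 + 1 = 0)
M*(-27) + 38 = 0*(-27) + 38 = 0 + 38 = 38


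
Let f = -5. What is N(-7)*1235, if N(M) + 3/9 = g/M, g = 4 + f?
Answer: -4940/21 ≈ -235.24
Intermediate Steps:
g = -1 (g = 4 - 5 = -1)
N(M) = -1/3 - 1/M
N(-7)*1235 = ((1/3)*(-3 - 1*(-7))/(-7))*1235 = ((1/3)*(-1/7)*(-3 + 7))*1235 = ((1/3)*(-1/7)*4)*1235 = -4/21*1235 = -4940/21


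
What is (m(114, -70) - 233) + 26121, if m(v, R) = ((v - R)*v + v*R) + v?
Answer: 38998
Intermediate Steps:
m(v, R) = v + R*v + v*(v - R) (m(v, R) = (v*(v - R) + R*v) + v = (R*v + v*(v - R)) + v = v + R*v + v*(v - R))
(m(114, -70) - 233) + 26121 = (114*(1 + 114) - 233) + 26121 = (114*115 - 233) + 26121 = (13110 - 233) + 26121 = 12877 + 26121 = 38998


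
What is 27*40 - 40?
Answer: 1040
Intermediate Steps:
27*40 - 40 = 1080 - 40 = 1040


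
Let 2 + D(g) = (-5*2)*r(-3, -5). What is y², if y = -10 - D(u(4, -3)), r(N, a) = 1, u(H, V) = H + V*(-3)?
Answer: 4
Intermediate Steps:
u(H, V) = H - 3*V
D(g) = -12 (D(g) = -2 - 5*2*1 = -2 - 10*1 = -2 - 10 = -12)
y = 2 (y = -10 - 1*(-12) = -10 + 12 = 2)
y² = 2² = 4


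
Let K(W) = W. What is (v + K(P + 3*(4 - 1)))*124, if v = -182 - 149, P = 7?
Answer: -39060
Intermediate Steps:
v = -331
(v + K(P + 3*(4 - 1)))*124 = (-331 + (7 + 3*(4 - 1)))*124 = (-331 + (7 + 3*3))*124 = (-331 + (7 + 9))*124 = (-331 + 16)*124 = -315*124 = -39060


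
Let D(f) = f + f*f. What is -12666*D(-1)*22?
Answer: 0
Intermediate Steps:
D(f) = f + f²
-12666*D(-1)*22 = -12666*(-(1 - 1))*22 = -12666*(-1*0)*22 = -0*22 = -12666*0 = 0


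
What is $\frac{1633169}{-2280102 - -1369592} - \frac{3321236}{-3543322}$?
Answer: $- \frac{1381412528529}{1613115057110} \approx -0.85636$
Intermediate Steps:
$\frac{1633169}{-2280102 - -1369592} - \frac{3321236}{-3543322} = \frac{1633169}{-2280102 + 1369592} - - \frac{1660618}{1771661} = \frac{1633169}{-910510} + \frac{1660618}{1771661} = 1633169 \left(- \frac{1}{910510}\right) + \frac{1660618}{1771661} = - \frac{1633169}{910510} + \frac{1660618}{1771661} = - \frac{1381412528529}{1613115057110}$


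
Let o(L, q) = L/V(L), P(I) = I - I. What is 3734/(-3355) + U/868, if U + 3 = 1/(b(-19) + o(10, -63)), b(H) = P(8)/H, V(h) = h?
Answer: -1623911/1456070 ≈ -1.1153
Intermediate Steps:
P(I) = 0
o(L, q) = 1 (o(L, q) = L/L = 1)
b(H) = 0 (b(H) = 0/H = 0)
U = -2 (U = -3 + 1/(0 + 1) = -3 + 1/1 = -3 + 1 = -2)
3734/(-3355) + U/868 = 3734/(-3355) - 2/868 = 3734*(-1/3355) - 2*1/868 = -3734/3355 - 1/434 = -1623911/1456070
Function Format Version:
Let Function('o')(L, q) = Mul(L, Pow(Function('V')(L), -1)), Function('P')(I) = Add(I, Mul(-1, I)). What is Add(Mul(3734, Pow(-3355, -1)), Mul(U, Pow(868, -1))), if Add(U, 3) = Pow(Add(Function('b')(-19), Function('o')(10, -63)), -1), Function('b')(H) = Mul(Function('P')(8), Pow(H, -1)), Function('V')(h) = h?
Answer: Rational(-1623911, 1456070) ≈ -1.1153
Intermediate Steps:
Function('P')(I) = 0
Function('o')(L, q) = 1 (Function('o')(L, q) = Mul(L, Pow(L, -1)) = 1)
Function('b')(H) = 0 (Function('b')(H) = Mul(0, Pow(H, -1)) = 0)
U = -2 (U = Add(-3, Pow(Add(0, 1), -1)) = Add(-3, Pow(1, -1)) = Add(-3, 1) = -2)
Add(Mul(3734, Pow(-3355, -1)), Mul(U, Pow(868, -1))) = Add(Mul(3734, Pow(-3355, -1)), Mul(-2, Pow(868, -1))) = Add(Mul(3734, Rational(-1, 3355)), Mul(-2, Rational(1, 868))) = Add(Rational(-3734, 3355), Rational(-1, 434)) = Rational(-1623911, 1456070)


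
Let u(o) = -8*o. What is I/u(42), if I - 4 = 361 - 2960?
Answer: 865/112 ≈ 7.7232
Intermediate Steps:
I = -2595 (I = 4 + (361 - 2960) = 4 - 2599 = -2595)
I/u(42) = -2595/((-8*42)) = -2595/(-336) = -2595*(-1/336) = 865/112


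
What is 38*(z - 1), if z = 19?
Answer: 684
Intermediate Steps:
38*(z - 1) = 38*(19 - 1) = 38*18 = 684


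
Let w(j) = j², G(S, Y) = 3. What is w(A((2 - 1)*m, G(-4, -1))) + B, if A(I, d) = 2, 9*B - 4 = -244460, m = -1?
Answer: -244420/9 ≈ -27158.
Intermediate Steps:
B = -244456/9 (B = 4/9 + (⅑)*(-244460) = 4/9 - 244460/9 = -244456/9 ≈ -27162.)
w(A((2 - 1)*m, G(-4, -1))) + B = 2² - 244456/9 = 4 - 244456/9 = -244420/9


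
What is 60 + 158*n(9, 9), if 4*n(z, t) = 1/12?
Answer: 1519/24 ≈ 63.292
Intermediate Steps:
n(z, t) = 1/48 (n(z, t) = (¼)/12 = (¼)*(1/12) = 1/48)
60 + 158*n(9, 9) = 60 + 158*(1/48) = 60 + 79/24 = 1519/24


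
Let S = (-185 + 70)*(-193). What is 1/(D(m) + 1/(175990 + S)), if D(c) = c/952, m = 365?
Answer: 188672120/72338477 ≈ 2.6082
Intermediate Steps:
S = 22195 (S = -115*(-193) = 22195)
D(c) = c/952 (D(c) = c*(1/952) = c/952)
1/(D(m) + 1/(175990 + S)) = 1/((1/952)*365 + 1/(175990 + 22195)) = 1/(365/952 + 1/198185) = 1/(72338477/188672120) = 188672120/72338477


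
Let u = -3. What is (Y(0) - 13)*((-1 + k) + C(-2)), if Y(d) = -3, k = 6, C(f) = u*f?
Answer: -176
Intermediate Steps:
C(f) = -3*f
(Y(0) - 13)*((-1 + k) + C(-2)) = (-3 - 13)*((-1 + 6) - 3*(-2)) = -16*(5 + 6) = -16*11 = -176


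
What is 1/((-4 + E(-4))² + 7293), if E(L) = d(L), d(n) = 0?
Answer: 1/7309 ≈ 0.00013682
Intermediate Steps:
E(L) = 0
1/((-4 + E(-4))² + 7293) = 1/((-4 + 0)² + 7293) = 1/((-4)² + 7293) = 1/(16 + 7293) = 1/7309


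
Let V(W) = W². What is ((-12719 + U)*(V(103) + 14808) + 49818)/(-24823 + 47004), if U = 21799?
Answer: 230836178/22181 ≈ 10407.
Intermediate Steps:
((-12719 + U)*(V(103) + 14808) + 49818)/(-24823 + 47004) = ((-12719 + 21799)*(103² + 14808) + 49818)/(-24823 + 47004) = (9080*(10609 + 14808) + 49818)/22181 = (9080*25417 + 49818)*(1/22181) = (230786360 + 49818)*(1/22181) = 230836178*(1/22181) = 230836178/22181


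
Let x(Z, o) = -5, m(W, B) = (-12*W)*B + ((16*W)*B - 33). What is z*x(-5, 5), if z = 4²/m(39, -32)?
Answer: 16/1005 ≈ 0.015920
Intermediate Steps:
m(W, B) = -33 + 4*B*W (m(W, B) = -12*B*W + (16*B*W - 33) = -12*B*W + (-33 + 16*B*W) = -33 + 4*B*W)
z = -16/5025 (z = 4²/(-33 + 4*(-32)*39) = 16/(-33 - 4992) = 16/(-5025) = 16*(-1/5025) = -16/5025 ≈ -0.0031841)
z*x(-5, 5) = -16/5025*(-5) = 16/1005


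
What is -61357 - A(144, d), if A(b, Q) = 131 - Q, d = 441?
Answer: -61047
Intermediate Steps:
-61357 - A(144, d) = -61357 - (131 - 1*441) = -61357 - (131 - 441) = -61357 - 1*(-310) = -61357 + 310 = -61047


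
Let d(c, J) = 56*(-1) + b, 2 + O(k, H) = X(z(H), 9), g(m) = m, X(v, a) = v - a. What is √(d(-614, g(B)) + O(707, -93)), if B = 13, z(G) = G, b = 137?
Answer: I*√23 ≈ 4.7958*I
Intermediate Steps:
O(k, H) = -11 + H (O(k, H) = -2 + (H - 1*9) = -2 + (H - 9) = -2 + (-9 + H) = -11 + H)
d(c, J) = 81 (d(c, J) = 56*(-1) + 137 = -56 + 137 = 81)
√(d(-614, g(B)) + O(707, -93)) = √(81 + (-11 - 93)) = √(81 - 104) = √(-23) = I*√23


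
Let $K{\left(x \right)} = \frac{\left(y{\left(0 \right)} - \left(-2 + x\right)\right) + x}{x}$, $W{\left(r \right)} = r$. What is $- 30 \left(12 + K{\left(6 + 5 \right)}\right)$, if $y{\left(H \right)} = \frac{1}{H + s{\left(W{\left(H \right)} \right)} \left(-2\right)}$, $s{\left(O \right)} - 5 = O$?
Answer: $- \frac{4017}{11} \approx -365.18$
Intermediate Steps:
$s{\left(O \right)} = 5 + O$
$y{\left(H \right)} = \frac{1}{-10 - H}$ ($y{\left(H \right)} = \frac{1}{H + \left(5 + H\right) \left(-2\right)} = \frac{1}{H - \left(10 + 2 H\right)} = \frac{1}{-10 - H}$)
$K{\left(x \right)} = \frac{19}{10 x}$ ($K{\left(x \right)} = \frac{\left(\frac{1}{-10 - 0} - \left(-2 + x\right)\right) + x}{x} = \frac{\left(\frac{1}{-10 + 0} - \left(-2 + x\right)\right) + x}{x} = \frac{\left(\frac{1}{-10} - \left(-2 + x\right)\right) + x}{x} = \frac{\left(- \frac{1}{10} - \left(-2 + x\right)\right) + x}{x} = \frac{\left(\frac{19}{10} - x\right) + x}{x} = \frac{19}{10 x}$)
$- 30 \left(12 + K{\left(6 + 5 \right)}\right) = - 30 \left(12 + \frac{19}{10 \left(6 + 5\right)}\right) = - 30 \left(12 + \frac{19}{10 \cdot 11}\right) = - 30 \left(12 + \frac{19}{10} \cdot \frac{1}{11}\right) = - 30 \left(12 + \frac{19}{110}\right) = \left(-30\right) \frac{1339}{110} = - \frac{4017}{11}$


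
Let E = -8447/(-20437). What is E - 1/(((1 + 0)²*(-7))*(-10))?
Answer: 570853/1430590 ≈ 0.39903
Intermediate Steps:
E = 8447/20437 (E = -8447*(-1/20437) = 8447/20437 ≈ 0.41332)
E - 1/(((1 + 0)²*(-7))*(-10)) = 8447/20437 - 1/(((1 + 0)²*(-7))*(-10)) = 8447/20437 - 1/((1²*(-7))*(-10)) = 8447/20437 - 1/((1*(-7))*(-10)) = 8447/20437 - 1/((-7*(-10))) = 8447/20437 - 1/70 = 570853/1430590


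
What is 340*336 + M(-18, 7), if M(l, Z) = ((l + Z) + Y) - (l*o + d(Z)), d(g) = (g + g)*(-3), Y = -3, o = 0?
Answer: 114268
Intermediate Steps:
d(g) = -6*g (d(g) = (2*g)*(-3) = -6*g)
M(l, Z) = -3 + l + 7*Z (M(l, Z) = ((l + Z) - 3) - (l*0 - 6*Z) = ((Z + l) - 3) - (0 - 6*Z) = (-3 + Z + l) - (-6)*Z = (-3 + Z + l) + 6*Z = -3 + l + 7*Z)
340*336 + M(-18, 7) = 340*336 + (-3 - 18 + 7*7) = 114240 + (-3 - 18 + 49) = 114240 + 28 = 114268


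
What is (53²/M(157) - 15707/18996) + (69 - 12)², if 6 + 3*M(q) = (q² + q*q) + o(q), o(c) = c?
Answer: 19190421155/5907756 ≈ 3248.3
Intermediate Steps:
M(q) = -2 + q/3 + 2*q²/3 (M(q) = -2 + ((q² + q*q) + q)/3 = -2 + ((q² + q²) + q)/3 = -2 + (2*q² + q)/3 = -2 + (q + 2*q²)/3 = -2 + (q/3 + 2*q²/3) = -2 + q/3 + 2*q²/3)
(53²/M(157) - 15707/18996) + (69 - 12)² = (53²/(-2 + (⅓)*157 + (⅔)*157²) - 15707/18996) + (69 - 12)² = (2809/(-2 + 157/3 + (⅔)*24649) - 15707*1/18996) + 57² = (2809/(-2 + 157/3 + 49298/3) - 15707/18996) + 3249 = (2809/16483 - 15707/18996) + 3249 = (2809*(1/16483) - 15707/18996) + 3249 = (53/311 - 15707/18996) + 3249 = -3878089/5907756 + 3249 = 19190421155/5907756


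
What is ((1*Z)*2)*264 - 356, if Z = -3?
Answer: -1940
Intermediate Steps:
((1*Z)*2)*264 - 356 = ((1*(-3))*2)*264 - 356 = -3*2*264 - 356 = -6*264 - 356 = -1584 - 356 = -1940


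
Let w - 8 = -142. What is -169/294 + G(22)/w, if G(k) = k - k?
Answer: -169/294 ≈ -0.57483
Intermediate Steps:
w = -134 (w = 8 - 142 = -134)
G(k) = 0
-169/294 + G(22)/w = -169/294 + 0/(-134) = -169*1/294 + 0*(-1/134) = -169/294 + 0 = -169/294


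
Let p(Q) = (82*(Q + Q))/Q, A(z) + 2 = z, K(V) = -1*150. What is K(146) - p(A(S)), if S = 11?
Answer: -314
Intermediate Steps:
K(V) = -150
A(z) = -2 + z
p(Q) = 164 (p(Q) = (82*(2*Q))/Q = (164*Q)/Q = 164)
K(146) - p(A(S)) = -150 - 1*164 = -150 - 164 = -314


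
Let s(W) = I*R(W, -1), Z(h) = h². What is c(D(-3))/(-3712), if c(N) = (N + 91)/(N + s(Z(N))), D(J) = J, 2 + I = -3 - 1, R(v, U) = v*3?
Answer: 1/6960 ≈ 0.00014368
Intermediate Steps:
R(v, U) = 3*v
I = -6 (I = -2 + (-3 - 1) = -2 - 4 = -6)
s(W) = -18*W
c(N) = (91 + N)/(N - 18*N²) (c(N) = (N + 91)/(N - 18*N²) = (91 + N)/(N - 18*N²))
c(D(-3))/(-3712) = ((-91 - 1*(-3))/((-3)*(-1 + 18*(-3))))/(-3712) = -(-91 + 3)/(3*(-1 - 54))*(-1/3712) = -⅓*(-88)/(-55)*(-1/3712) = -⅓*(-1/55)*(-88)*(-1/3712) = -8/15*(-1/3712) = 1/6960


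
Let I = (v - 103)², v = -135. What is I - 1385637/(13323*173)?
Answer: 43518726813/768293 ≈ 56643.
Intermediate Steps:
I = 56644 (I = (-135 - 103)² = (-238)² = 56644)
I - 1385637/(13323*173) = 56644 - 1385637/(13323*173) = 56644 - 1385637/2304879 = 56644 - 1*461879/768293 = 56644 - 461879/768293 = 43518726813/768293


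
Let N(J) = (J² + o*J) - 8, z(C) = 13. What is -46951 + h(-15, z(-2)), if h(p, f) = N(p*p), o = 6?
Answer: 5016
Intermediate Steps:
N(J) = -8 + J² + 6*J (N(J) = (J² + 6*J) - 8 = -8 + J² + 6*J)
h(p, f) = -8 + p⁴ + 6*p² (h(p, f) = -8 + (p*p)² + 6*(p*p) = -8 + (p²)² + 6*p² = -8 + p⁴ + 6*p²)
-46951 + h(-15, z(-2)) = -46951 + (-8 + (-15)⁴ + 6*(-15)²) = -46951 + (-8 + 50625 + 6*225) = -46951 + (-8 + 50625 + 1350) = -46951 + 51967 = 5016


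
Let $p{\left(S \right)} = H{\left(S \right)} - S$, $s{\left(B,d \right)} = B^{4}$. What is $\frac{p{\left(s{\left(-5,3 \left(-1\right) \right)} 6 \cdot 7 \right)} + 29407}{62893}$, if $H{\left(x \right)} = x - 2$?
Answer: $\frac{29405}{62893} \approx 0.46754$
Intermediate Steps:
$H{\left(x \right)} = -2 + x$ ($H{\left(x \right)} = x - 2 = -2 + x$)
$p{\left(S \right)} = -2$ ($p{\left(S \right)} = \left(-2 + S\right) - S = -2$)
$\frac{p{\left(s{\left(-5,3 \left(-1\right) \right)} 6 \cdot 7 \right)} + 29407}{62893} = \frac{-2 + 29407}{62893} = 29405 \cdot \frac{1}{62893} = \frac{29405}{62893}$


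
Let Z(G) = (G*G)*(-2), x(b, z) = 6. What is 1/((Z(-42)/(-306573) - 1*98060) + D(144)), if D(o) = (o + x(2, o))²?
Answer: -102191/7721550784 ≈ -1.3235e-5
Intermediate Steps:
Z(G) = -2*G² (Z(G) = G²*(-2) = -2*G²)
D(o) = (6 + o)² (D(o) = (o + 6)² = (6 + o)²)
1/((Z(-42)/(-306573) - 1*98060) + D(144)) = 1/((-2*(-42)²/(-306573) - 1*98060) + (6 + 144)²) = 1/((-2*1764*(-1/306573) - 98060) + 150²) = 1/((-3528*(-1/306573) - 98060) + 22500) = 1/((1176/102191 - 98060) + 22500) = 1/(-10020848284/102191 + 22500) = 1/(-7721550784/102191) = -102191/7721550784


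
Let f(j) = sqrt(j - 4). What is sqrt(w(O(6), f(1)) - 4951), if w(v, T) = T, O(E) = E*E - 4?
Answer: sqrt(-4951 + I*sqrt(3)) ≈ 0.012 + 70.363*I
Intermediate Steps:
f(j) = sqrt(-4 + j)
O(E) = -4 + E**2 (O(E) = E**2 - 4 = -4 + E**2)
sqrt(w(O(6), f(1)) - 4951) = sqrt(sqrt(-4 + 1) - 4951) = sqrt(sqrt(-3) - 4951) = sqrt(I*sqrt(3) - 4951) = sqrt(-4951 + I*sqrt(3))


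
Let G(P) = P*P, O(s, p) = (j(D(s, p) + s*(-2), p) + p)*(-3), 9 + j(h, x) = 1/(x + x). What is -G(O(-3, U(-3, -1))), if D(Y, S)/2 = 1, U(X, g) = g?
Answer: -3969/4 ≈ -992.25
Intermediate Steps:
D(Y, S) = 2 (D(Y, S) = 2*1 = 2)
j(h, x) = -9 + 1/(2*x) (j(h, x) = -9 + 1/(x + x) = -9 + 1/(2*x))
O(s, p) = 27 - 3*p - 3/(2*p) (O(s, p) = ((-9 + 1/(2*p)) + p)*(-3) = (-9 + p + 1/(2*p))*(-3) = 27 - 3*p - 3/(2*p))
G(P) = P**2
-G(O(-3, U(-3, -1))) = -(27 - 3*(-1) - 3/2/(-1))**2 = -(27 + 3 - 3/2*(-1))**2 = -(27 + 3 + 3/2)**2 = -(63/2)**2 = -1*3969/4 = -3969/4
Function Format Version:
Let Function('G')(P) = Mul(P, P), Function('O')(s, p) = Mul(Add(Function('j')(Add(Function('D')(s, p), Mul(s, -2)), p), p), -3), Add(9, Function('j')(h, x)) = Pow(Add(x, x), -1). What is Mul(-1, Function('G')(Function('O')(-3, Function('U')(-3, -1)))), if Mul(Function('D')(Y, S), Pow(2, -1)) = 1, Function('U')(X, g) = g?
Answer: Rational(-3969, 4) ≈ -992.25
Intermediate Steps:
Function('D')(Y, S) = 2 (Function('D')(Y, S) = Mul(2, 1) = 2)
Function('j')(h, x) = Add(-9, Mul(Rational(1, 2), Pow(x, -1))) (Function('j')(h, x) = Add(-9, Pow(Add(x, x), -1)) = Add(-9, Pow(Mul(2, x), -1)) = Add(-9, Mul(Rational(1, 2), Pow(x, -1))))
Function('O')(s, p) = Add(27, Mul(-3, p), Mul(Rational(-3, 2), Pow(p, -1))) (Function('O')(s, p) = Mul(Add(Add(-9, Mul(Rational(1, 2), Pow(p, -1))), p), -3) = Mul(Add(-9, p, Mul(Rational(1, 2), Pow(p, -1))), -3) = Add(27, Mul(-3, p), Mul(Rational(-3, 2), Pow(p, -1))))
Function('G')(P) = Pow(P, 2)
Mul(-1, Function('G')(Function('O')(-3, Function('U')(-3, -1)))) = Mul(-1, Pow(Add(27, Mul(-3, -1), Mul(Rational(-3, 2), Pow(-1, -1))), 2)) = Mul(-1, Pow(Add(27, 3, Mul(Rational(-3, 2), -1)), 2)) = Mul(-1, Pow(Add(27, 3, Rational(3, 2)), 2)) = Mul(-1, Pow(Rational(63, 2), 2)) = Mul(-1, Rational(3969, 4)) = Rational(-3969, 4)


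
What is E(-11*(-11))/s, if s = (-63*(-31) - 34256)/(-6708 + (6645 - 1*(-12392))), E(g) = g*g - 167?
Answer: -178449946/32303 ≈ -5524.3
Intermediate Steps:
E(g) = -167 + g**2 (E(g) = g**2 - 167 = -167 + g**2)
s = -32303/12329 (s = (1953 - 34256)/(-6708 + (6645 + 12392)) = -32303/(-6708 + 19037) = -32303/12329 ≈ -2.6201)
E(-11*(-11))/s = (-167 + (-11*(-11))**2)/(-32303/12329) = (-167 + 121**2)*(-12329/32303) = (-167 + 14641)*(-12329/32303) = 14474*(-12329/32303) = -178449946/32303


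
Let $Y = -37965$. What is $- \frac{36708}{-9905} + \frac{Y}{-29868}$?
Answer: $\frac{70116089}{14087740} \approx 4.9771$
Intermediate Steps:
$- \frac{36708}{-9905} + \frac{Y}{-29868} = - \frac{36708}{-9905} - \frac{37965}{-29868} = \left(-36708\right) \left(- \frac{1}{9905}\right) - - \frac{12655}{9956} = \frac{5244}{1415} + \frac{12655}{9956} = \frac{70116089}{14087740}$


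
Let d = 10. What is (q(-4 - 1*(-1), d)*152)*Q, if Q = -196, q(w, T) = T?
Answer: -297920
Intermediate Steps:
(q(-4 - 1*(-1), d)*152)*Q = (10*152)*(-196) = 1520*(-196) = -297920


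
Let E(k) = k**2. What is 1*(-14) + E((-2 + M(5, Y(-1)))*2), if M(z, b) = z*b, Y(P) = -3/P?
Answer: 662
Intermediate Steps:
M(z, b) = b*z
1*(-14) + E((-2 + M(5, Y(-1)))*2) = 1*(-14) + ((-2 - 3/(-1)*5)*2)**2 = -14 + ((-2 - 3*(-1)*5)*2)**2 = -14 + ((-2 + 3*5)*2)**2 = -14 + ((-2 + 15)*2)**2 = -14 + (13*2)**2 = -14 + 26**2 = -14 + 676 = 662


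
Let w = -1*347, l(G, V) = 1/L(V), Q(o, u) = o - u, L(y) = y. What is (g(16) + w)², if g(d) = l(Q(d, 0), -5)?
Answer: 3013696/25 ≈ 1.2055e+5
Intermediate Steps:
l(G, V) = 1/V
g(d) = -⅕ (g(d) = 1/(-5) = -⅕)
w = -347
(g(16) + w)² = (-⅕ - 347)² = (-1736/5)² = 3013696/25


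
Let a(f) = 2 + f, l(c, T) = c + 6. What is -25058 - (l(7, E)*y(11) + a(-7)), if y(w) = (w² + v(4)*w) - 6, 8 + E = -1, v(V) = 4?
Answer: -27120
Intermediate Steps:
E = -9 (E = -8 - 1 = -9)
y(w) = -6 + w² + 4*w (y(w) = (w² + 4*w) - 6 = -6 + w² + 4*w)
l(c, T) = 6 + c
-25058 - (l(7, E)*y(11) + a(-7)) = -25058 - ((6 + 7)*(-6 + 11² + 4*11) + (2 - 7)) = -25058 - (13*(-6 + 121 + 44) - 5) = -25058 - (13*159 - 5) = -25058 - (2067 - 5) = -25058 - 1*2062 = -25058 - 2062 = -27120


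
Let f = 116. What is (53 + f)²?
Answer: 28561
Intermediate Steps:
(53 + f)² = (53 + 116)² = 169² = 28561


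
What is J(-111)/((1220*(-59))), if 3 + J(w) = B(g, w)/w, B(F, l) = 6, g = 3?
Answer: 113/2663260 ≈ 4.2429e-5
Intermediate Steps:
J(w) = -3 + 6/w
J(-111)/((1220*(-59))) = (-3 + 6/(-111))/((1220*(-59))) = (-3 + 6*(-1/111))/(-71980) = (-3 - 2/37)*(-1/71980) = -113/37*(-1/71980) = 113/2663260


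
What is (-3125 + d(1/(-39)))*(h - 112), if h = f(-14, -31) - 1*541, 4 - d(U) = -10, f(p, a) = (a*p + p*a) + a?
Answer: -572424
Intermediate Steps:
f(p, a) = a + 2*a*p (f(p, a) = (a*p + a*p) + a = 2*a*p + a = a + 2*a*p)
d(U) = 14 (d(U) = 4 - 1*(-10) = 4 + 10 = 14)
h = 296 (h = -31*(1 + 2*(-14)) - 1*541 = -31*(1 - 28) - 541 = -31*(-27) - 541 = 837 - 541 = 296)
(-3125 + d(1/(-39)))*(h - 112) = (-3125 + 14)*(296 - 112) = -3111*184 = -572424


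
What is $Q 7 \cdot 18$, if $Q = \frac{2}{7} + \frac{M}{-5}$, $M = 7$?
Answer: $- \frac{702}{5} \approx -140.4$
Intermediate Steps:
$Q = - \frac{39}{35}$ ($Q = \frac{2}{7} + \frac{7}{-5} = 2 \cdot \frac{1}{7} + 7 \left(- \frac{1}{5}\right) = \frac{2}{7} - \frac{7}{5} = - \frac{39}{35} \approx -1.1143$)
$Q 7 \cdot 18 = \left(- \frac{39}{35}\right) 7 \cdot 18 = \left(- \frac{39}{5}\right) 18 = - \frac{702}{5}$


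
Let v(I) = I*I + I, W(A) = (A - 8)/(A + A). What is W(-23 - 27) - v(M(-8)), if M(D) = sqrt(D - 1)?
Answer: 479/50 - 3*I ≈ 9.58 - 3.0*I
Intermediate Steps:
M(D) = sqrt(-1 + D)
W(A) = (-8 + A)/(2*A) (W(A) = (-8 + A)/((2*A)) = (-8 + A)*(1/(2*A)) = (-8 + A)/(2*A))
v(I) = I + I**2 (v(I) = I**2 + I = I + I**2)
W(-23 - 27) - v(M(-8)) = (-8 + (-23 - 27))/(2*(-23 - 27)) - sqrt(-1 - 8)*(1 + sqrt(-1 - 8)) = (1/2)*(-8 - 50)/(-50) - sqrt(-9)*(1 + sqrt(-9)) = (1/2)*(-1/50)*(-58) - 3*I*(1 + 3*I) = 29/50 - 3*I*(1 + 3*I)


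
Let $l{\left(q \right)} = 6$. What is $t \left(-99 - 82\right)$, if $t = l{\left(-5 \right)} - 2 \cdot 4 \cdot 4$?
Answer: $4706$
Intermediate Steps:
$t = -26$ ($t = 6 - 2 \cdot 4 \cdot 4 = 6 - 32 = -26$)
$t \left(-99 - 82\right) = - 26 \left(-99 - 82\right) = \left(-26\right) \left(-181\right) = 4706$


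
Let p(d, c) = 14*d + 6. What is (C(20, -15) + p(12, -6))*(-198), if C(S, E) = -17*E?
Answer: -84942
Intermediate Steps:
p(d, c) = 6 + 14*d
(C(20, -15) + p(12, -6))*(-198) = (-17*(-15) + (6 + 14*12))*(-198) = (255 + (6 + 168))*(-198) = (255 + 174)*(-198) = 429*(-198) = -84942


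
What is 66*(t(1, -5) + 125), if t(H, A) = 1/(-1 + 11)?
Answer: 41283/5 ≈ 8256.6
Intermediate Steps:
t(H, A) = 1/10
66*(t(1, -5) + 125) = 66*(1/10 + 125) = 66*(1251/10) = 41283/5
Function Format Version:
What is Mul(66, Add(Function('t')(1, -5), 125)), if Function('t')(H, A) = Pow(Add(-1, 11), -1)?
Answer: Rational(41283, 5) ≈ 8256.6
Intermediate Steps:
Function('t')(H, A) = Rational(1, 10) (Function('t')(H, A) = Pow(10, -1) = Rational(1, 10))
Mul(66, Add(Function('t')(1, -5), 125)) = Mul(66, Add(Rational(1, 10), 125)) = Mul(66, Rational(1251, 10)) = Rational(41283, 5)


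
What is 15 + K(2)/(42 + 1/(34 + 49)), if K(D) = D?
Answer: 52471/3487 ≈ 15.048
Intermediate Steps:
15 + K(2)/(42 + 1/(34 + 49)) = 15 + 2/(42 + 1/(34 + 49)) = 15 + 2/(42 + 1/83) = 15 + 2/(3487/83) = 15 + (83/3487)*2 = 15 + 166/3487 = 52471/3487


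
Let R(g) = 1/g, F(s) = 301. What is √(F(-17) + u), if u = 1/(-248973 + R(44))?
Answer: 3*√4013596957305593/10954811 ≈ 17.349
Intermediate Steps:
u = -44/10954811 (u = 1/(-248973 + 1/44) = 1/(-10954811/44) = -44/10954811 ≈ -4.0165e-6)
√(F(-17) + u) = √(301 - 44/10954811) = √(3297398067/10954811) = 3*√4013596957305593/10954811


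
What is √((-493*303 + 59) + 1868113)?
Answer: 3*√190977 ≈ 1311.0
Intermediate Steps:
√((-493*303 + 59) + 1868113) = √((-149379 + 59) + 1868113) = √(-149320 + 1868113) = √1718793 = 3*√190977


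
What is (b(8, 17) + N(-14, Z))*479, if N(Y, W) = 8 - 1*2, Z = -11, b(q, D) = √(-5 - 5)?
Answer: 2874 + 479*I*√10 ≈ 2874.0 + 1514.7*I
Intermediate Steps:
b(q, D) = I*√10 (b(q, D) = √(-10) = I*√10)
N(Y, W) = 6 (N(Y, W) = 8 - 2 = 6)
(b(8, 17) + N(-14, Z))*479 = (I*√10 + 6)*479 = (6 + I*√10)*479 = 2874 + 479*I*√10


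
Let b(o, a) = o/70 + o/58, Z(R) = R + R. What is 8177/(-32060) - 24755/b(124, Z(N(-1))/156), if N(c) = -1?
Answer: -201395606459/31803520 ≈ -6332.5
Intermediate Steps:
Z(R) = 2*R
b(o, a) = 32*o/1015 (b(o, a) = o*(1/70) + o*(1/58) = o/70 + o/58 = 32*o/1015)
8177/(-32060) - 24755/b(124, Z(N(-1))/156) = 8177/(-32060) - 24755/((32/1015)*124) = 8177*(-1/32060) - 24755/3968/1015 = -8177/32060 - 24755*1015/3968 = -8177/32060 - 25126325/3968 = -201395606459/31803520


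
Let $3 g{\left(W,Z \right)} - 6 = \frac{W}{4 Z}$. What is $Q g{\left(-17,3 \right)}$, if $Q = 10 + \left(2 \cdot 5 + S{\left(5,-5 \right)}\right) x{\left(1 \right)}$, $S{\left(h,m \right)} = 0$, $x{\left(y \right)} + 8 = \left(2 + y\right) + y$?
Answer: $- \frac{275}{6} \approx -45.833$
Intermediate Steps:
$x{\left(y \right)} = -6 + 2 y$ ($x{\left(y \right)} = -8 + \left(\left(2 + y\right) + y\right) = -8 + \left(2 + 2 y\right) = -6 + 2 y$)
$g{\left(W,Z \right)} = 2 + \frac{W}{12 Z}$ ($g{\left(W,Z \right)} = 2 + \frac{W \frac{1}{4 Z}}{3} = 2 + \frac{\frac{1}{4} W \frac{1}{Z}}{3} = 2 + \frac{W}{12 Z}$)
$Q = -30$ ($Q = 10 + \left(2 \cdot 5 + 0\right) \left(-6 + 2 \cdot 1\right) = 10 + \left(10 + 0\right) \left(-6 + 2\right) = 10 + 10 \left(-4\right) = 10 - 40 = -30$)
$Q g{\left(-17,3 \right)} = - 30 \left(2 + \frac{1}{12} \left(-17\right) \frac{1}{3}\right) = - 30 \left(2 - \frac{17}{36}\right) = \left(-30\right) \frac{55}{36} = - \frac{275}{6}$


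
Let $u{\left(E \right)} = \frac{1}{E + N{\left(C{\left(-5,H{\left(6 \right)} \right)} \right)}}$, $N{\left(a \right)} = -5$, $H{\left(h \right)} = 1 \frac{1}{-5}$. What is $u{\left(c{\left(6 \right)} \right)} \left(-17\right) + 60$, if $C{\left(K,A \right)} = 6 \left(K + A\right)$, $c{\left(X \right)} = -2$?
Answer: $\frac{437}{7} \approx 62.429$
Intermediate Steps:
$H{\left(h \right)} = - \frac{1}{5}$ ($H{\left(h \right)} = 1 \left(- \frac{1}{5}\right) = - \frac{1}{5}$)
$C{\left(K,A \right)} = 6 A + 6 K$ ($C{\left(K,A \right)} = 6 \left(A + K\right) = 6 A + 6 K$)
$u{\left(E \right)} = \frac{1}{-5 + E}$ ($u{\left(E \right)} = \frac{1}{E - 5} = \frac{1}{-5 + E}$)
$u{\left(c{\left(6 \right)} \right)} \left(-17\right) + 60 = \frac{1}{-5 - 2} \left(-17\right) + 60 = \frac{1}{-7} \left(-17\right) + 60 = \left(- \frac{1}{7}\right) \left(-17\right) + 60 = \frac{17}{7} + 60 = \frac{437}{7}$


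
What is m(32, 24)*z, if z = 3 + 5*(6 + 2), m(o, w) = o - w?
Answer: 344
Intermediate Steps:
z = 43 (z = 3 + 5*8 = 3 + 40 = 43)
m(32, 24)*z = (32 - 1*24)*43 = (32 - 24)*43 = 8*43 = 344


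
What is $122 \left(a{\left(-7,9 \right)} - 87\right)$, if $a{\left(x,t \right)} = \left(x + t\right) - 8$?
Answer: $-11346$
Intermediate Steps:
$a{\left(x,t \right)} = -8 + t + x$ ($a{\left(x,t \right)} = \left(t + x\right) - 8 = -8 + t + x$)
$122 \left(a{\left(-7,9 \right)} - 87\right) = 122 \left(\left(-8 + 9 - 7\right) - 87\right) = 122 \left(-6 - 87\right) = 122 \left(-93\right) = -11346$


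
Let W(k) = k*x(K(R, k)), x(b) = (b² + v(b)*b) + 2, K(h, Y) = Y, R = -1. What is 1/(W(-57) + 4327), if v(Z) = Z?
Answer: -1/366173 ≈ -2.7310e-6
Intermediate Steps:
x(b) = 2 + 2*b² (x(b) = (b² + b*b) + 2 = (b² + b²) + 2 = 2*b² + 2 = 2 + 2*b²)
W(k) = k*(2 + 2*k²)
1/(W(-57) + 4327) = 1/(2*(-57)*(1 + (-57)²) + 4327) = 1/(2*(-57)*(1 + 3249) + 4327) = 1/(2*(-57)*3250 + 4327) = 1/(-370500 + 4327) = 1/(-366173) = -1/366173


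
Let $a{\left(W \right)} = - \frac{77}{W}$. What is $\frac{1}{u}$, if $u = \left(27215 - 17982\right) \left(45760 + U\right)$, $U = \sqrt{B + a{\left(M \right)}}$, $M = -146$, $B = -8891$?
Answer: $\frac{6680960}{2822731480913897} - \frac{i \sqrt{189509314}}{2822731480913897} \approx 2.3668 \cdot 10^{-9} - 4.8769 \cdot 10^{-12} i$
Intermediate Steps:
$U = \frac{i \sqrt{189509314}}{146}$ ($U = \sqrt{-8891 - \frac{77}{-146}} = \sqrt{-8891 - - \frac{77}{146}} = \sqrt{-8891 + \frac{77}{146}} = \sqrt{- \frac{1298009}{146}} = \frac{i \sqrt{189509314}}{146} \approx 94.289 i$)
$u = 422502080 + \frac{9233 i \sqrt{189509314}}{146}$ ($u = \left(27215 - 17982\right) \left(45760 + \frac{i \sqrt{189509314}}{146}\right) = 9233 \left(45760 + \frac{i \sqrt{189509314}}{146}\right) = 422502080 + \frac{9233 i \sqrt{189509314}}{146} \approx 4.225 \cdot 10^{8} + 8.7057 \cdot 10^{5} i$)
$\frac{1}{u} = \frac{1}{422502080 + \frac{9233 i \sqrt{189509314}}{146}}$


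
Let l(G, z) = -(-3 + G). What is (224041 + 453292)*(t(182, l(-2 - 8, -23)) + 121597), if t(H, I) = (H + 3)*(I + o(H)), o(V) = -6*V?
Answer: -52844165994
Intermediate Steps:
l(G, z) = 3 - G
t(H, I) = (3 + H)*(I - 6*H) (t(H, I) = (H + 3)*(I - 6*H) = (3 + H)*(I - 6*H))
(224041 + 453292)*(t(182, l(-2 - 8, -23)) + 121597) = (224041 + 453292)*((-18*182 - 6*182**2 + 3*(3 - (-2 - 8)) + 182*(3 - (-2 - 8))) + 121597) = 677333*((-3276 - 6*33124 + 3*(3 - 1*(-10)) + 182*(3 - 1*(-10))) + 121597) = 677333*((-3276 - 198744 + 3*(3 + 10) + 182*(3 + 10)) + 121597) = 677333*((-3276 - 198744 + 3*13 + 182*13) + 121597) = 677333*((-3276 - 198744 + 39 + 2366) + 121597) = 677333*(-199615 + 121597) = 677333*(-78018) = -52844165994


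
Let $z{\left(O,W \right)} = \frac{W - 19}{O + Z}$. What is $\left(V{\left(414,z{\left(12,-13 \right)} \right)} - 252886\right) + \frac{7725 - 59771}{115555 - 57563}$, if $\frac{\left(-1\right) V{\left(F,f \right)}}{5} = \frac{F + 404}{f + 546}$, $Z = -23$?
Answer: $- \frac{22138099163121}{87538924} \approx -2.5289 \cdot 10^{5}$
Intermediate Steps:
$z{\left(O,W \right)} = \frac{-19 + W}{-23 + O}$ ($z{\left(O,W \right)} = \frac{W - 19}{O - 23} = \frac{-19 + W}{-23 + O}$)
$V{\left(F,f \right)} = - \frac{5 \left(404 + F\right)}{546 + f}$ ($V{\left(F,f \right)} = - 5 \frac{F + 404}{f + 546} = - 5 \frac{404 + F}{546 + f} = - \frac{5 \left(404 + F\right)}{546 + f}$)
$\left(V{\left(414,z{\left(12,-13 \right)} \right)} - 252886\right) + \frac{7725 - 59771}{115555 - 57563} = \left(\frac{5 \left(-404 - 414\right)}{546 + \frac{-19 - 13}{-23 + 12}} - 252886\right) + \frac{7725 - 59771}{115555 - 57563} = \left(\frac{5 \left(-404 - 414\right)}{546 + \frac{1}{-11} \left(-32\right)} - 252886\right) - \frac{52046}{57992} = \left(5 \frac{1}{546 - - \frac{32}{11}} \left(-818\right) - 252886\right) - \frac{26023}{28996} = \left(5 \frac{1}{546 + \frac{32}{11}} \left(-818\right) - 252886\right) - \frac{26023}{28996} = \left(5 \frac{1}{\frac{6038}{11}} \left(-818\right) - 252886\right) - \frac{26023}{28996} = \left(5 \cdot \frac{11}{6038} \left(-818\right) - 252886\right) - \frac{26023}{28996} = \left(- \frac{22495}{3019} - 252886\right) - \frac{26023}{28996} = - \frac{763485329}{3019} - \frac{26023}{28996} = - \frac{22138099163121}{87538924}$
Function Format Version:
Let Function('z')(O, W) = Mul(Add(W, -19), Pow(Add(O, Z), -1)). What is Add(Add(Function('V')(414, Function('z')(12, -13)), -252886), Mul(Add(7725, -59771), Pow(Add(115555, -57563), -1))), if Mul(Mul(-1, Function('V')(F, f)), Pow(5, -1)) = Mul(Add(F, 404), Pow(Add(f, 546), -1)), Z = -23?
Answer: Rational(-22138099163121, 87538924) ≈ -2.5289e+5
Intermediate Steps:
Function('z')(O, W) = Mul(Pow(Add(-23, O), -1), Add(-19, W)) (Function('z')(O, W) = Mul(Add(W, -19), Pow(Add(O, -23), -1)) = Mul(Add(-19, W), Pow(Add(-23, O), -1)) = Mul(Pow(Add(-23, O), -1), Add(-19, W)))
Function('V')(F, f) = Mul(-5, Pow(Add(546, f), -1), Add(404, F)) (Function('V')(F, f) = Mul(-5, Mul(Add(F, 404), Pow(Add(f, 546), -1))) = Mul(-5, Mul(Add(404, F), Pow(Add(546, f), -1))) = Mul(-5, Mul(Pow(Add(546, f), -1), Add(404, F))) = Mul(-5, Pow(Add(546, f), -1), Add(404, F)))
Add(Add(Function('V')(414, Function('z')(12, -13)), -252886), Mul(Add(7725, -59771), Pow(Add(115555, -57563), -1))) = Add(Add(Mul(5, Pow(Add(546, Mul(Pow(Add(-23, 12), -1), Add(-19, -13))), -1), Add(-404, Mul(-1, 414))), -252886), Mul(Add(7725, -59771), Pow(Add(115555, -57563), -1))) = Add(Add(Mul(5, Pow(Add(546, Mul(Pow(-11, -1), -32)), -1), Add(-404, -414)), -252886), Mul(-52046, Pow(57992, -1))) = Add(Add(Mul(5, Pow(Add(546, Mul(Rational(-1, 11), -32)), -1), -818), -252886), Mul(-52046, Rational(1, 57992))) = Add(Add(Mul(5, Pow(Add(546, Rational(32, 11)), -1), -818), -252886), Rational(-26023, 28996)) = Add(Add(Mul(5, Pow(Rational(6038, 11), -1), -818), -252886), Rational(-26023, 28996)) = Add(Add(Mul(5, Rational(11, 6038), -818), -252886), Rational(-26023, 28996)) = Add(Add(Rational(-22495, 3019), -252886), Rational(-26023, 28996)) = Add(Rational(-763485329, 3019), Rational(-26023, 28996)) = Rational(-22138099163121, 87538924)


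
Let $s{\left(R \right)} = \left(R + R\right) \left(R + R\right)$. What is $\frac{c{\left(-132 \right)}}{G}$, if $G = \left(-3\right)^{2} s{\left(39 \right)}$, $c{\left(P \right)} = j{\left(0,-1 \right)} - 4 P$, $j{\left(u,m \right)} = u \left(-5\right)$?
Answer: $\frac{44}{4563} \approx 0.0096428$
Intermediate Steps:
$j{\left(u,m \right)} = - 5 u$
$c{\left(P \right)} = - 4 P$ ($c{\left(P \right)} = \left(-5\right) 0 - 4 P = 0 - 4 P = - 4 P$)
$s{\left(R \right)} = 4 R^{2}$ ($s{\left(R \right)} = 2 R 2 R = 4 R^{2}$)
$G = 54756$ ($G = \left(-3\right)^{2} \cdot 4 \cdot 39^{2} = 9 \cdot 4 \cdot 1521 = 9 \cdot 6084 = 54756$)
$\frac{c{\left(-132 \right)}}{G} = \frac{\left(-4\right) \left(-132\right)}{54756} = 528 \cdot \frac{1}{54756} = \frac{44}{4563}$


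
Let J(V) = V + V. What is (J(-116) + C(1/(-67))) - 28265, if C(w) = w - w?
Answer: -28497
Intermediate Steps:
C(w) = 0
J(V) = 2*V
(J(-116) + C(1/(-67))) - 28265 = (2*(-116) + 0) - 28265 = (-232 + 0) - 28265 = -232 - 28265 = -28497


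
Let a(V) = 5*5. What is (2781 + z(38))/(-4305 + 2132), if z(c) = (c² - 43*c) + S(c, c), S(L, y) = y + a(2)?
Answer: -2654/2173 ≈ -1.2214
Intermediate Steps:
a(V) = 25
S(L, y) = 25 + y (S(L, y) = y + 25 = 25 + y)
z(c) = 25 + c² - 42*c (z(c) = (c² - 43*c) + (25 + c) = 25 + c² - 42*c)
(2781 + z(38))/(-4305 + 2132) = (2781 + (25 + 38² - 42*38))/(-4305 + 2132) = (2781 + (25 + 1444 - 1596))/(-2173) = (2781 - 127)*(-1/2173) = 2654*(-1/2173) = -2654/2173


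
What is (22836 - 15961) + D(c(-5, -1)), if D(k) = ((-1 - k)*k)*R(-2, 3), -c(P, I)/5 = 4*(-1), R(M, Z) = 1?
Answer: 6455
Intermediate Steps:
c(P, I) = 20 (c(P, I) = -20*(-1) = -5*(-4) = 20)
D(k) = k*(-1 - k) (D(k) = ((-1 - k)*k)*1 = (k*(-1 - k))*1 = k*(-1 - k))
(22836 - 15961) + D(c(-5, -1)) = (22836 - 15961) - 1*20*(1 + 20) = 6875 - 1*20*21 = 6875 - 420 = 6455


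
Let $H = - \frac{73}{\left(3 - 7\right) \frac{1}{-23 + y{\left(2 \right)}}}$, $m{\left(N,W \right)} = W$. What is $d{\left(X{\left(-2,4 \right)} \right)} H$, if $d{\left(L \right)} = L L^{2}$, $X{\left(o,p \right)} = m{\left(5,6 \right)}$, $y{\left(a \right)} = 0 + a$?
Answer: $-82782$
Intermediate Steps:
$y{\left(a \right)} = a$
$X{\left(o,p \right)} = 6$
$d{\left(L \right)} = L^{3}$
$H = - \frac{1533}{4}$ ($H = - \frac{73}{\left(3 - 7\right) \frac{1}{-23 + 2}} = - \frac{73}{\left(-4\right) \frac{1}{-21}} = - \frac{73}{\left(-4\right) \left(- \frac{1}{21}\right)} = - \frac{73}{\frac{4}{21}} = \left(-73\right) \frac{21}{4} = - \frac{1533}{4} \approx -383.25$)
$d{\left(X{\left(-2,4 \right)} \right)} H = 6^{3} \left(- \frac{1533}{4}\right) = 216 \left(- \frac{1533}{4}\right) = -82782$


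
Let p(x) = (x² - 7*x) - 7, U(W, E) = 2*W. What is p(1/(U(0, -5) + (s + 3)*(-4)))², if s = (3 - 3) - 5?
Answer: 253009/4096 ≈ 61.770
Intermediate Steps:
s = -5 (s = 0 - 5 = -5)
p(x) = -7 + x² - 7*x
p(1/(U(0, -5) + (s + 3)*(-4)))² = (-7 + (1/(2*0 + (-5 + 3)*(-4)))² - 7/(2*0 + (-5 + 3)*(-4)))² = (-7 + (1/(0 - 2*(-4)))² - 7/(0 - 2*(-4)))² = (-7 + (1/(0 + 8))² - 7/(0 + 8))² = (-7 + (1/8)² - 7/8)² = (-7 + (⅛)² - 7*⅛)² = (-7 + 1/64 - 7/8)² = (-503/64)² = 253009/4096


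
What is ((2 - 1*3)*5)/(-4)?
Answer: 5/4 ≈ 1.2500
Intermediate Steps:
((2 - 1*3)*5)/(-4) = ((2 - 3)*5)*(-1/4) = -1*5*(-1/4) = -5*(-1/4) = 5/4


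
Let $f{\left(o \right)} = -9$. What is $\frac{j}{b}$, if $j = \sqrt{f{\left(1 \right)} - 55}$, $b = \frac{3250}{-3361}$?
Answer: $- \frac{13444 i}{1625} \approx - 8.2732 i$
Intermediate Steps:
$b = - \frac{3250}{3361}$ ($b = 3250 \left(- \frac{1}{3361}\right) = - \frac{3250}{3361} \approx -0.96697$)
$j = 8 i$ ($j = \sqrt{-9 - 55} = \sqrt{-64} = 8 i \approx 8.0 i$)
$\frac{j}{b} = \frac{8 i}{- \frac{3250}{3361}} = - \frac{3361 \cdot 8 i}{3250} = - \frac{13444 i}{1625}$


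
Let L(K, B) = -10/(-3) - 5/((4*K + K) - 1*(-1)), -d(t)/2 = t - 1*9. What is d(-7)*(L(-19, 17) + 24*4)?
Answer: 448432/141 ≈ 3180.4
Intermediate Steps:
d(t) = 18 - 2*t (d(t) = -2*(t - 1*9) = -2*(t - 9) = -2*(-9 + t) = 18 - 2*t)
L(K, B) = 10/3 - 5/(1 + 5*K) (L(K, B) = -10*(-⅓) - 5/(5*K + 1) = 10/3 - 5/(1 + 5*K))
d(-7)*(L(-19, 17) + 24*4) = (18 - 2*(-7))*(5*(-1 + 10*(-19))/(3*(1 + 5*(-19))) + 24*4) = (18 + 14)*(5*(-1 - 190)/(3*(1 - 95)) + 96) = 32*((5/3)*(-191)/(-94) + 96) = 32*((5/3)*(-1/94)*(-191) + 96) = 32*(955/282 + 96) = 32*(28027/282) = 448432/141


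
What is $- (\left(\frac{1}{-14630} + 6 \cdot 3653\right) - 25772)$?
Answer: $\frac{56384021}{14630} \approx 3854.0$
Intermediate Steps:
$- (\left(\frac{1}{-14630} + 6 \cdot 3653\right) - 25772) = - (\left(- \frac{1}{14630} + 21918\right) - 25772) = - (\frac{320660339}{14630} - 25772) = \left(-1\right) \left(- \frac{56384021}{14630}\right) = \frac{56384021}{14630}$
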